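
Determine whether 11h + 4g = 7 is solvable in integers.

Step 1: Compute gcd(11, 4).
gcd(11, 4) = 1

Step 2: Check divisibility.
Does 1 divide 7? 7 = 1 x 7, so yes.

By the theorem on linear Diophantine equations, 11h + 4g = 7 has integer solutions if and only if gcd(11, 4) divides 7. Since 1 | 7, solutions exist.

Yes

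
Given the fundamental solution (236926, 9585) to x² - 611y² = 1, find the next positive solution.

Solutions to x² - Dy² = 1 are generated by powers of (x₀ + y₀√D).
The next solution satisfies x₁ + y₁√611 = (x₀ + y₀√611)², giving:
x₁ = x₀² + 611y₀² = 236926² + 611·9585² = 56133929476 + 56133929475 = 112267858951
y₁ = 2x₀y₀ = 2·236926·9585 = 4541871420

Verify: 112267858951² - 611·4541871420² = 12604072153441630820401 - 12604072153441630820400 = 1 ✓

x = 112267858951, y = 4541871420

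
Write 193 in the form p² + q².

We need to find integers p, q > 0 such that p² + q² = 193.
Trying p = 7: q² = 193 - 7² = 193 - 49 = 144
q = 12
Check: 7² + 12² = 49 + 144 = 193 ✓

193 = 7² + 12²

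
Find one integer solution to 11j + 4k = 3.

Step 1: Check solvability.
gcd(11, 4) = 1
Since 1 divides 3, solutions exist.

Step 2: Apply extended Euclidean algorithm to find gcd.
We find integers such that 11*x0 + 4*y0 = 1

Step 3: Scale the particular solution.
Multiply by 3/1 = 3:
j = -3, k = 9

Step 4: Verify.
11*(-3) + 4*(9) = 3 = 3 ✓

j = -3, k = 9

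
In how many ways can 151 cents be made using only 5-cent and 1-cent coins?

We need non-negative integers (x, y) with 5x + 1y = 151.
For each x from 0 to 30, check if (151 - 5x) is a non-negative multiple of 1.
Solutions (x, y): (0,151), (1,146), (2,141), (3,136), ...
Count: 31

31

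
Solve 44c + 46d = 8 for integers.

Step 1: Check solvability.
gcd(44, 46) = 2
Since 2 divides 8, solutions exist.

Step 2: Apply extended Euclidean algorithm to find gcd.
We find integers such that 44*x0 + 46*y0 = 2

Step 3: Scale the particular solution.
Multiply by 8/2 = 4:
c = -4, d = 4

Step 4: Verify.
44*(-4) + 46*(4) = 8 = 8 ✓

c = -4, d = 4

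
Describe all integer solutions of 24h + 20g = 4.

Step 1: Compute gcd(24, 20) = 4.
Since 4 divides 4, solutions exist.

Step 2: Find a particular solution using extended Euclidean algorithm.
We get h₀ = 1, g₀ = -1.
Check: 24*1 + 20*-1 = 4 = 4 ✓

Step 3: Write the general solution.
h = 1 + (20/4)t = 1 + 5t
g = -1 - (24/4)t = -1 - 6t
for any integer t.

h = 1 + 5t, g = -1 - 6t for integer t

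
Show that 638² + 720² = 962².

Compute a² + b² = 638² + 720² = 407044 + 518400 = 925444
Compute c² = 962² = 925444
Since 925444 = 925444, confirmed.

Yes, it is a Pythagorean triple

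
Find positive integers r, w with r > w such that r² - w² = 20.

Factor: r² - w² = (r+w)(r-w) = 20.
We need two factors of 20 with the same parity.
Use r+w = 10 and r-w = 2 (product 10·2 = 20).
Adding: 2r = 12, so r = 6.
Subtracting: 2w = 8, so w = 4.
Check: 6² - 4² = 36 - 16 = 20 ✓

r = 6, w = 4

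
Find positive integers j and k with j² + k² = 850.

We need to find integers j, k > 0 such that j² + k² = 850.
Trying j = 3: k² = 850 - 3² = 850 - 9 = 841
k = 29
Check: 3² + 29² = 9 + 841 = 850 ✓

850 = 3² + 29²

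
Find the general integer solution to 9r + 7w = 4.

Step 1: Compute gcd(9, 7) = 1.
Since 1 divides 4, solutions exist.

Step 2: Find a particular solution using extended Euclidean algorithm.
We get r₀ = -12, w₀ = 16.
Check: 9*-12 + 7*16 = 4 = 4 ✓

Step 3: Write the general solution.
r = -12 + (7/1)t = -12 + 7t
w = 16 - (9/1)t = 16 - 9t
for any integer t.

r = -12 + 7t, w = 16 - 9t for integer t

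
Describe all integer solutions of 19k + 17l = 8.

Step 1: Compute gcd(19, 17) = 1.
Since 1 divides 8, solutions exist.

Step 2: Find a particular solution using extended Euclidean algorithm.
We get k₀ = -64, l₀ = 72.
Check: 19*-64 + 17*72 = 8 = 8 ✓

Step 3: Write the general solution.
k = -64 + (17/1)t = -64 + 17t
l = 72 - (19/1)t = 72 - 19t
for any integer t.

k = -64 + 17t, l = 72 - 19t for integer t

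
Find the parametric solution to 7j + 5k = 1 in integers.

Step 1: Compute gcd(7, 5) = 1.
Since 1 divides 1, solutions exist.

Step 2: Find a particular solution using extended Euclidean algorithm.
We get j₀ = -2, k₀ = 3.
Check: 7*-2 + 5*3 = 1 = 1 ✓

Step 3: Write the general solution.
j = -2 + (5/1)t = -2 + 5t
k = 3 - (7/1)t = 3 - 7t
for any integer t.

j = -2 + 5t, k = 3 - 7t for integer t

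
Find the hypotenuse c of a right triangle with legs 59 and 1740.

c² = a² + b² = 59² + 1740² = 3481 + 3027600 = 3031081
c = sqrt(3031081) = 1741

1741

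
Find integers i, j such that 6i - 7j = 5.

Step 1: Check solvability.
gcd(6, 7) = 1
Since 1 divides 5, solutions exist.

Step 2: Apply extended Euclidean algorithm to find gcd.
We find integers such that 6*x0 + 7*y0 = 1

Step 3: Scale the particular solution.
Multiply by 5/1 = 5:
i = -5, j = -5

Step 4: Verify.
6*(-5) - 7*(-5) = 5 = 5 ✓

i = -5, j = -5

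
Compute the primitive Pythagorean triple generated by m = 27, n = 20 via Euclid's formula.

a = m² - n² = 27² - 20² = 729 - 400 = 329
b = 2mn = 2·27·20 = 1080
c = m² + n² = 729 + 400 = 1129
Verify: 329² + 1080² = 108241 + 1166400 = 1274641 = 1129² ✓

(329, 1080, 1129)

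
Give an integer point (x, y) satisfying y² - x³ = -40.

Try small integer x values and check whether x³ - 40 is a perfect square.
x = 14: x³ - 40 = 14³ - 40 = 2744 - 40 = 2704
Is 2704 a perfect square? 52² = 2704 ✓
So (x, y) = (14, -52) is a solution.

x = 14, y = -52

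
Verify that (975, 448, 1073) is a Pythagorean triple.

Compute a² + b² = 975² + 448² = 950625 + 200704 = 1151329
Compute c² = 1073² = 1151329
Since 1151329 = 1151329, confirmed.

Yes, it is a Pythagorean triple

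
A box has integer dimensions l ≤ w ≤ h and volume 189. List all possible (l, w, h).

Iterate l from 1 to ⌊189^(1/3)⌋. For each l dividing 189, iterate w ≥ l with w dividing 189/l, and set h = 189/(l·w).
Triples found (6): (1×1×189), (1×3×63), (1×7×27), (1×9×21), (3×3×21), (3×7×9)

(1×1×189), (1×3×63), (1×7×27), (1×9×21), (3×3×21), (3×7×9)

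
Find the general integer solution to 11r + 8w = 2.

Step 1: Compute gcd(11, 8) = 1.
Since 1 divides 2, solutions exist.

Step 2: Find a particular solution using extended Euclidean algorithm.
We get r₀ = 6, w₀ = -8.
Check: 11*6 + 8*-8 = 2 = 2 ✓

Step 3: Write the general solution.
r = 6 + (8/1)t = 6 + 8t
w = -8 - (11/1)t = -8 - 11t
for any integer t.

r = 6 + 8t, w = -8 - 11t for integer t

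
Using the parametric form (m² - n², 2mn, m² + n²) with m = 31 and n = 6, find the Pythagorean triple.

a = m² - n² = 961 - 36 = 925
b = 2mn = 2·31·6 = 372
c = m² + n² = 961 + 36 = 997
Verify: 925² + 372² = 855625 + 138384 = 994009 = 997² ✓

(925, 372, 997)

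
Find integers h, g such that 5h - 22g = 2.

Step 1: Check solvability.
gcd(5, 22) = 1
Since 1 divides 2, solutions exist.

Step 2: Apply extended Euclidean algorithm to find gcd.
We find integers such that 5*x0 + 22*y0 = 1

Step 3: Scale the particular solution.
Multiply by 2/1 = 2:
h = 18, g = 4

Step 4: Verify.
5*(18) - 22*(4) = 2 = 2 ✓

h = 18, g = 4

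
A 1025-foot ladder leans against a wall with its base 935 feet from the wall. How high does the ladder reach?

The ladder, wall, and ground form a right triangle with hypotenuse 1025 and one leg 935.
By the Pythagorean theorem: h² = 1025² - 935² = 1050625 - 874225 = 176400
h = √176400 = 420 feet

420 feet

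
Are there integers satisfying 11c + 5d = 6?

Step 1: Compute gcd(11, 5).
gcd(11, 5) = 1

Step 2: Check divisibility.
Does 1 divide 6? 6 = 1 x 6, so yes.

By the theorem on linear Diophantine equations, 11c + 5d = 6 has integer solutions if and only if gcd(11, 5) divides 6. Since 1 | 6, solutions exist.

Yes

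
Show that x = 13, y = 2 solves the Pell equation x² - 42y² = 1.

Compute x² = 13² = 169
Compute 42y² = 42·2² = 42·4 = 168
x² - 42y² = 169 - 168 = 1
Since this equals 1, (13, 2) is a solution.

Yes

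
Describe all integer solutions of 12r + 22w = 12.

Step 1: Compute gcd(12, 22) = 2.
Since 2 divides 12, solutions exist.

Step 2: Find a particular solution using extended Euclidean algorithm.
We get r₀ = 12, w₀ = -6.
Check: 12*12 + 22*-6 = 12 = 12 ✓

Step 3: Write the general solution.
r = 12 + (22/2)t = 12 + 11t
w = -6 - (12/2)t = -6 - 6t
for any integer t.

r = 12 + 11t, w = -6 - 6t for integer t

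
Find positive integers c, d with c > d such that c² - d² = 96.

Factor: c² - d² = (c+d)(c-d) = 96.
We need two factors of 96 with the same parity.
Use c+d = 48 and c-d = 2 (product 48·2 = 96).
Adding: 2c = 50, so c = 25.
Subtracting: 2d = 46, so d = 23.
Check: 25² - 23² = 625 - 529 = 96 ✓

c = 25, d = 23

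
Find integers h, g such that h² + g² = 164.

We need to find integers h, g > 0 such that h² + g² = 164.
Trying h = 8: g² = 164 - 8² = 164 - 64 = 100
g = 10
Check: 8² + 10² = 64 + 100 = 164 ✓

164 = 8² + 10²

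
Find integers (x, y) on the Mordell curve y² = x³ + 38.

Try small integer x values and check whether x³ + 38 is a perfect square.
x = 11: x³ + 38 = 11³ + 38 = 1331 + 38 = 1369
Is 1369 a perfect square? 37² = 1369 ✓
So (x, y) = (11, 37) is a solution.

x = 11, y = 37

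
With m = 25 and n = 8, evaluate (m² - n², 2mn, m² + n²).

a = m² - n² = 625 - 64 = 561
b = 2mn = 2·25·8 = 400
c = m² + n² = 625 + 64 = 689
Verify: 561² + 400² = 314721 + 160000 = 474721 = 689² ✓

(561, 400, 689)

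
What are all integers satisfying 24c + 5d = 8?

Step 1: Compute gcd(24, 5) = 1.
Since 1 divides 8, solutions exist.

Step 2: Find a particular solution using extended Euclidean algorithm.
We get c₀ = -8, d₀ = 40.
Check: 24*-8 + 5*40 = 8 = 8 ✓

Step 3: Write the general solution.
c = -8 + (5/1)t = -8 + 5t
d = 40 - (24/1)t = 40 - 24t
for any integer t.

c = -8 + 5t, d = 40 - 24t for integer t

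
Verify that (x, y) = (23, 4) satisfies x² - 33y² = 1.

Compute x² = 23² = 529
Compute 33y² = 33·4² = 33·16 = 528
x² - 33y² = 529 - 528 = 1
Since this equals 1, (23, 4) is a solution.

Yes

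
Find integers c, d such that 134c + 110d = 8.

Step 1: Check solvability.
gcd(134, 110) = 2
Since 2 divides 8, solutions exist.

Step 2: Apply extended Euclidean algorithm to find gcd.
We find integers such that 134*x0 + 110*y0 = 2

Step 3: Scale the particular solution.
Multiply by 8/2 = 4:
c = 92, d = -112

Step 4: Verify.
134*(92) + 110*(-112) = 8 = 8 ✓

c = 92, d = -112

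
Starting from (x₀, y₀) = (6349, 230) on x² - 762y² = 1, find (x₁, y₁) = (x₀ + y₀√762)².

Solutions to x² - Dy² = 1 are generated by powers of (x₀ + y₀√D).
The next solution satisfies x₁ + y₁√762 = (x₀ + y₀√762)², giving:
x₁ = x₀² + 762y₀² = 6349² + 762·230² = 40309801 + 40309800 = 80619601
y₁ = 2x₀y₀ = 2·6349·230 = 2920540

Verify: 80619601² - 762·2920540² = 6499520065399201 - 6499520065399200 = 1 ✓

x = 80619601, y = 2920540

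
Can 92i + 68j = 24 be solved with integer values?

Step 1: Compute gcd(92, 68).
gcd(92, 68) = 4

Step 2: Check divisibility.
Does 4 divide 24? 24 = 4 x 6, so yes.

By the theorem on linear Diophantine equations, 92i + 68j = 24 has integer solutions if and only if gcd(92, 68) divides 24. Since 4 | 24, solutions exist.

Yes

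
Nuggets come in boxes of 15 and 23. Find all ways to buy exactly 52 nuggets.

We need non-negative integers (x, y) with 15x + 23y = 52.
For each x in 0..3, check if 52 - 15x is a non-negative multiple of 23.
No x yields an integer y ≥ 0.

No solution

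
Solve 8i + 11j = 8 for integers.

Step 1: Check solvability.
gcd(8, 11) = 1
Since 1 divides 8, solutions exist.

Step 2: Apply extended Euclidean algorithm to find gcd.
We find integers such that 8*x0 + 11*y0 = 1

Step 3: Scale the particular solution.
Multiply by 8/1 = 8:
i = -32, j = 24

Step 4: Verify.
8*(-32) + 11*(24) = 8 = 8 ✓

i = -32, j = 24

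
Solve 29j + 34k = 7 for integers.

Step 1: Check solvability.
gcd(29, 34) = 1
Since 1 divides 7, solutions exist.

Step 2: Apply extended Euclidean algorithm to find gcd.
We find integers such that 29*x0 + 34*y0 = 1

Step 3: Scale the particular solution.
Multiply by 7/1 = 7:
j = -49, k = 42

Step 4: Verify.
29*(-49) + 34*(42) = 7 = 7 ✓

j = -49, k = 42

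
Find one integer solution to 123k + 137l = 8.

Step 1: Check solvability.
gcd(123, 137) = 1
Since 1 divides 8, solutions exist.

Step 2: Apply extended Euclidean algorithm to find gcd.
We find integers such that 123*x0 + 137*y0 = 1

Step 3: Scale the particular solution.
Multiply by 8/1 = 8:
k = -392, l = 352

Step 4: Verify.
123*(-392) + 137*(352) = 8 = 8 ✓

k = -392, l = 352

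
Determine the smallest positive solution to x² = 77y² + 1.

We seek the smallest positive integers (x, y) with x² - 77y² = 1, i.e., x² = 77y² + 1.
Try successive y values:
y = 1: x² = 77·1² + 1 = 78, not a perfect square
y = 2: x² = 77·2² + 1 = 309, not a perfect square
y = 3: x² = 77·3² + 1 = 694, not a perfect square
... continuing the search (or via continued fractions) ...
y = 40: x² = 77·40² + 1 = 123201, x = 351 ✓

Verify: 351² - 77·40² = 123201 - 123200 = 1 ✓

x = 351, y = 40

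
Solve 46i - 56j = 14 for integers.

Step 1: Check solvability.
gcd(46, 56) = 2
Since 2 divides 14, solutions exist.

Step 2: Apply extended Euclidean algorithm to find gcd.
We find integers such that 46*x0 + 56*y0 = 2

Step 3: Scale the particular solution.
Multiply by 14/2 = 7:
i = 77, j = 63

Step 4: Verify.
46*(77) - 56*(63) = 14 = 14 ✓

i = 77, j = 63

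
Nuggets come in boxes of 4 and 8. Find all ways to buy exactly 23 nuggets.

We need non-negative integers (x, y) with 4x + 8y = 23.
For each x in 0..5, check if 23 - 4x is a non-negative multiple of 8.
No x yields an integer y ≥ 0.

No solution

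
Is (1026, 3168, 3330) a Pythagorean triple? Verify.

Compute a² + b² = 1026² + 3168² = 1052676 + 10036224 = 11088900
Compute c² = 3330² = 11088900
Since 11088900 = 11088900, confirmed.

Yes, it is a Pythagorean triple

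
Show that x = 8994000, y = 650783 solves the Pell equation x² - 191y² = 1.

Compute x² = 8994000² = 80892036000000
Compute 191y² = 191·650783² = 191·423518513089 = 80892035999999
x² - 191y² = 80892036000000 - 80892035999999 = 1
Since this equals 1, (8994000, 650783) is a solution.

Yes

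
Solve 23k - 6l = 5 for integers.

Step 1: Check solvability.
gcd(23, 6) = 1
Since 1 divides 5, solutions exist.

Step 2: Apply extended Euclidean algorithm to find gcd.
We find integers such that 23*x0 + 6*y0 = 1

Step 3: Scale the particular solution.
Multiply by 5/1 = 5:
k = -5, l = -20

Step 4: Verify.
23*(-5) - 6*(-20) = 5 = 5 ✓

k = -5, l = -20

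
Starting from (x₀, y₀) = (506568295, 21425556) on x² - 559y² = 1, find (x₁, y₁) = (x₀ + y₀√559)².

Solutions to x² - Dy² = 1 are generated by powers of (x₀ + y₀√D).
The next solution satisfies x₁ + y₁√559 = (x₀ + y₀√559)², giving:
x₁ = x₀² + 559y₀² = 506568295² + 559·21425556² = 256611437499207025 + 256611437499207024 = 513222874998414049
y₁ = 2x₀y₀ = 2·506568295·21425556 = 21707014744694040

Verify: 513222874998414049² - 559·21707014744694040² = 263397719421637732336344265240574401 - 263397719421637732336344265240574400 = 1 ✓

x = 513222874998414049, y = 21707014744694040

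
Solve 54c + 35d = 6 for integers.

Step 1: Check solvability.
gcd(54, 35) = 1
Since 1 divides 6, solutions exist.

Step 2: Apply extended Euclidean algorithm to find gcd.
We find integers such that 54*x0 + 35*y0 = 1

Step 3: Scale the particular solution.
Multiply by 6/1 = 6:
c = -66, d = 102

Step 4: Verify.
54*(-66) + 35*(102) = 6 = 6 ✓

c = -66, d = 102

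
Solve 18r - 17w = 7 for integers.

Step 1: Check solvability.
gcd(18, 17) = 1
Since 1 divides 7, solutions exist.

Step 2: Apply extended Euclidean algorithm to find gcd.
We find integers such that 18*x0 + 17*y0 = 1

Step 3: Scale the particular solution.
Multiply by 7/1 = 7:
r = 7, w = 7

Step 4: Verify.
18*(7) - 17*(7) = 7 = 7 ✓

r = 7, w = 7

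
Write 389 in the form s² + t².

We need to find integers s, t > 0 such that s² + t² = 389.
Trying s = 10: t² = 389 - 10² = 389 - 100 = 289
t = 17
Check: 10² + 17² = 100 + 289 = 389 ✓

389 = 10² + 17²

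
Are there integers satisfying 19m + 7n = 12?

Step 1: Compute gcd(19, 7).
gcd(19, 7) = 1

Step 2: Check divisibility.
Does 1 divide 12? 12 = 1 x 12, so yes.

By the theorem on linear Diophantine equations, 19m + 7n = 12 has integer solutions if and only if gcd(19, 7) divides 12. Since 1 | 12, solutions exist.

Yes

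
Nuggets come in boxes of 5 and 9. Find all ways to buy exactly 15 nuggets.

We need non-negative integers (x, y) with 5x + 9y = 15.
For each x in 0..3, check if 15 - 5x is a non-negative multiple of 9.
x = 3: 9y = 0, y = 0 ✓

(3 boxes of 5, 0 boxes of 9)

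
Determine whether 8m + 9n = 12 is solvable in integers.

Step 1: Compute gcd(8, 9).
gcd(8, 9) = 1

Step 2: Check divisibility.
Does 1 divide 12? 12 = 1 x 12, so yes.

By the theorem on linear Diophantine equations, 8m + 9n = 12 has integer solutions if and only if gcd(8, 9) divides 12. Since 1 | 12, solutions exist.

Yes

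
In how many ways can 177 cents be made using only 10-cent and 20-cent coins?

We need non-negative integers (x, y) with 10x + 20y = 177.
For each x from 0 to 17, check if (177 - 10x) is a non-negative multiple of 20.
Solutions (x, y): none
Count: 0

0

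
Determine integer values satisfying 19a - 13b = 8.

Step 1: Check solvability.
gcd(19, 13) = 1
Since 1 divides 8, solutions exist.

Step 2: Apply extended Euclidean algorithm to find gcd.
We find integers such that 19*x0 + 13*y0 = 1

Step 3: Scale the particular solution.
Multiply by 8/1 = 8:
a = -16, b = -24

Step 4: Verify.
19*(-16) - 13*(-24) = 8 = 8 ✓

a = -16, b = -24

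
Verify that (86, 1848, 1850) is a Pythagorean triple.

Compute a² + b²:
86² + 1848² = 7396 + 3415104 = 3422500
Compute c²:
1850² = 3422500
Since 3422500 = 3422500, it is a Pythagorean triple.

Yes, it is a Pythagorean triple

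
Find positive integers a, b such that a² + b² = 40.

Search for a with 40 - a² a perfect square.
a = 2: 40 - 2² = 40 - 4 = 36 = 6² ✓
So a = 2, b = 6.

a = 2, b = 6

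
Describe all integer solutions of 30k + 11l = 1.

Step 1: Compute gcd(30, 11) = 1.
Since 1 divides 1, solutions exist.

Step 2: Find a particular solution using extended Euclidean algorithm.
We get k₀ = -4, l₀ = 11.
Check: 30*-4 + 11*11 = 1 = 1 ✓

Step 3: Write the general solution.
k = -4 + (11/1)t = -4 + 11t
l = 11 - (30/1)t = 11 - 30t
for any integer t.

k = -4 + 11t, l = 11 - 30t for integer t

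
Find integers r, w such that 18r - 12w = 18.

Step 1: Check solvability.
gcd(18, 12) = 6
Since 6 divides 18, solutions exist.

Step 2: Apply extended Euclidean algorithm to find gcd.
We find integers such that 18*x0 + 12*y0 = 6

Step 3: Scale the particular solution.
Multiply by 18/6 = 3:
r = 3, w = 3

Step 4: Verify.
18*(3) - 12*(3) = 18 = 18 ✓

r = 3, w = 3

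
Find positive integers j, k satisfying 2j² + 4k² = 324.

Try small values of j and check whether (324 - 2j²)/4 is a perfect square.
j = 8: 2·8² = 128, so 4k² = 324 - 128 = 196, giving k² = 49, k = 7.
Check: 2·8² + 4·7² = 128 + 196 = 324 ✓

j = 8, k = 7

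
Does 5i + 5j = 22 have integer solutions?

Step 1: Compute gcd(5, 5).
gcd(5, 5) = 5

Step 2: Check divisibility.
Does 5 divide 22? 22 = 5 x 4 + 2, so no.

By the theorem on linear Diophantine equations, 5i + 5j = 22 has integer solutions if and only if gcd(5, 5) divides 22. Since 5 does not divide 22, no solutions exist.

No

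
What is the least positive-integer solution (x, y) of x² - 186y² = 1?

We seek the smallest positive integers (x, y) with x² - 186y² = 1, i.e., x² = 186y² + 1.
Try successive y values:
y = 1: x² = 186·1² + 1 = 187, not a perfect square
y = 2: x² = 186·2² + 1 = 745, not a perfect square
y = 3: x² = 186·3² + 1 = 1675, not a perfect square
... continuing the search (or via continued fractions) ...
y = 550: x² = 186·550² + 1 = 56265001, x = 7501 ✓

Verify: 7501² - 186·550² = 56265001 - 56265000 = 1 ✓

x = 7501, y = 550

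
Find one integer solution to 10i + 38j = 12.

Step 1: Check solvability.
gcd(10, 38) = 2
Since 2 divides 12, solutions exist.

Step 2: Apply extended Euclidean algorithm to find gcd.
We find integers such that 10*x0 + 38*y0 = 2

Step 3: Scale the particular solution.
Multiply by 12/2 = 6:
i = 24, j = -6

Step 4: Verify.
10*(24) + 38*(-6) = 12 = 12 ✓

i = 24, j = -6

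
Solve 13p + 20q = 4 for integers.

Step 1: Check solvability.
gcd(13, 20) = 1
Since 1 divides 4, solutions exist.

Step 2: Apply extended Euclidean algorithm to find gcd.
We find integers such that 13*x0 + 20*y0 = 1

Step 3: Scale the particular solution.
Multiply by 4/1 = 4:
p = -12, q = 8

Step 4: Verify.
13*(-12) + 20*(8) = 4 = 4 ✓

p = -12, q = 8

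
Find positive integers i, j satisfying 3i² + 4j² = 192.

Try small values of i and check whether (192 - 3i²)/4 is a perfect square.
i = 4: 3·4² = 48, so 4j² = 192 - 48 = 144, giving j² = 36, j = 6.
Check: 3·4² + 4·6² = 48 + 144 = 192 ✓

i = 4, j = 6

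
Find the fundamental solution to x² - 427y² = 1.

We seek the smallest positive integers (x, y) with x² - 427y² = 1, i.e., x² = 427y² + 1.
Try successive y values:
y = 1: x² = 427·1² + 1 = 428, not a perfect square
y = 2: x² = 427·2² + 1 = 1709, not a perfect square
y = 3: x² = 427·3² + 1 = 3844, x = 62 ✓

Verify: 62² - 427·3² = 3844 - 3843 = 1 ✓

x = 62, y = 3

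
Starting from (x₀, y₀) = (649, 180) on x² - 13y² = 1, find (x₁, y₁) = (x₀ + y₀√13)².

Solutions to x² - Dy² = 1 are generated by powers of (x₀ + y₀√D).
The next solution satisfies x₁ + y₁√13 = (x₀ + y₀√13)², giving:
x₁ = x₀² + 13y₀² = 649² + 13·180² = 421201 + 421200 = 842401
y₁ = 2x₀y₀ = 2·649·180 = 233640

Verify: 842401² - 13·233640² = 709639444801 - 709639444800 = 1 ✓

x = 842401, y = 233640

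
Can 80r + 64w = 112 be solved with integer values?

Step 1: Compute gcd(80, 64).
gcd(80, 64) = 16

Step 2: Check divisibility.
Does 16 divide 112? 112 = 16 x 7, so yes.

By the theorem on linear Diophantine equations, 80r + 64w = 112 has integer solutions if and only if gcd(80, 64) divides 112. Since 16 | 112, solutions exist.

Yes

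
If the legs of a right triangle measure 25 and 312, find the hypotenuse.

c² = a² + b² = 25² + 312² = 625 + 97344 = 97969
c = 313

313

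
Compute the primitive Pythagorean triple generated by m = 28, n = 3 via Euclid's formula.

a = m² - n² = 28² - 3² = 784 - 9 = 775
b = 2mn = 2·28·3 = 168
c = m² + n² = 784 + 9 = 793
Verify: 775² + 168² = 600625 + 28224 = 628849 = 793² ✓

(775, 168, 793)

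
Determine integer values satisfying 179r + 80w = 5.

Step 1: Check solvability.
gcd(179, 80) = 1
Since 1 divides 5, solutions exist.

Step 2: Apply extended Euclidean algorithm to find gcd.
We find integers such that 179*x0 + 80*y0 = 1

Step 3: Scale the particular solution.
Multiply by 5/1 = 5:
r = -105, w = 235

Step 4: Verify.
179*(-105) + 80*(235) = 5 = 5 ✓

r = -105, w = 235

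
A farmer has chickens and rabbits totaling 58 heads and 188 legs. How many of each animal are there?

Let c = chickens, r = rabbits.
Heads: c + r = 58
Legs: 2c + 4r = 188
From the first equation, c = 58 - r. Substitute:
2(58 - r) + 4r = 188
116 + 2r = 188
r = (188 - 116)/2 = 36
c = 58 - 36 = 22

Chickens: 22, Rabbits: 36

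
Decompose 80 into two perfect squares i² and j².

We need to find integers i, j > 0 such that i² + j² = 80.
Trying i = 4: j² = 80 - 4² = 80 - 16 = 64
j = 8
Check: 4² + 8² = 16 + 64 = 80 ✓

80 = 4² + 8²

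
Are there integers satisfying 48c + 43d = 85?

Step 1: Compute gcd(48, 43).
gcd(48, 43) = 1

Step 2: Check divisibility.
Does 1 divide 85? 85 = 1 x 85, so yes.

By the theorem on linear Diophantine equations, 48c + 43d = 85 has integer solutions if and only if gcd(48, 43) divides 85. Since 1 | 85, solutions exist.

Yes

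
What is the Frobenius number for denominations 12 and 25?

For two coprime denominations a and b, the Frobenius number (largest value not representable as a non-negative combination) is ab - a - b.
Here gcd(12, 25) = 1, so they are coprime.
F(12, 25) = 12·25 - 12 - 25 = 300 - 37 = 263

263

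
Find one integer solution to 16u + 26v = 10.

Step 1: Check solvability.
gcd(16, 26) = 2
Since 2 divides 10, solutions exist.

Step 2: Apply extended Euclidean algorithm to find gcd.
We find integers such that 16*x0 + 26*y0 = 2

Step 3: Scale the particular solution.
Multiply by 10/2 = 5:
u = 25, v = -15

Step 4: Verify.
16*(25) + 26*(-15) = 10 = 10 ✓

u = 25, v = -15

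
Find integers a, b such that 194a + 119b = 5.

Step 1: Check solvability.
gcd(194, 119) = 1
Since 1 divides 5, solutions exist.

Step 2: Apply extended Euclidean algorithm to find gcd.
We find integers such that 194*x0 + 119*y0 = 1

Step 3: Scale the particular solution.
Multiply by 5/1 = 5:
a = -230, b = 375

Step 4: Verify.
194*(-230) + 119*(375) = 5 = 5 ✓

a = -230, b = 375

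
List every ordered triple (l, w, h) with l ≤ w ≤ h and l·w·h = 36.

Iterate l from 1 to ⌊36^(1/3)⌋. For each l dividing 36, iterate w ≥ l with w dividing 36/l, and set h = 36/(l·w).
Triples found (8): (1×1×36), (1×2×18), (1×3×12), (1×4×9), (1×6×6), (2×2×9), (2×3×6), (3×3×4)

(1×1×36), (1×2×18), (1×3×12), (1×4×9), (1×6×6), (2×2×9), (2×3×6), (3×3×4)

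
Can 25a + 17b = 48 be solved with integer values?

Step 1: Compute gcd(25, 17).
gcd(25, 17) = 1

Step 2: Check divisibility.
Does 1 divide 48? 48 = 1 x 48, so yes.

By the theorem on linear Diophantine equations, 25a + 17b = 48 has integer solutions if and only if gcd(25, 17) divides 48. Since 1 | 48, solutions exist.

Yes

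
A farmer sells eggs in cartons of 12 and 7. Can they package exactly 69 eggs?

We need non-negative a, b with 12a + 7b = 69.
gcd(12, 7) = 1 divides 69.
Try a = 4: 7b = 69 - 48 = 21, so b = 3.
One way: 4 cartons of 12 and 3 cartons of 7.

Yes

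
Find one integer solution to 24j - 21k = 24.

Step 1: Check solvability.
gcd(24, 21) = 3
Since 3 divides 24, solutions exist.

Step 2: Apply extended Euclidean algorithm to find gcd.
We find integers such that 24*x0 + 21*y0 = 3

Step 3: Scale the particular solution.
Multiply by 24/3 = 8:
j = 8, k = 8

Step 4: Verify.
24*(8) - 21*(8) = 24 = 24 ✓

j = 8, k = 8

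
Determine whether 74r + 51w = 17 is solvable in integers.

Step 1: Compute gcd(74, 51).
gcd(74, 51) = 1

Step 2: Check divisibility.
Does 1 divide 17? 17 = 1 x 17, so yes.

By the theorem on linear Diophantine equations, 74r + 51w = 17 has integer solutions if and only if gcd(74, 51) divides 17. Since 1 | 17, solutions exist.

Yes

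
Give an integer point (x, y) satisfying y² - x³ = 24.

Try small integer x values and check whether x³ + 24 is a perfect square.
x = 10: x³ + 24 = 10³ + 24 = 1000 + 24 = 1024
Is 1024 a perfect square? 32² = 1024 ✓
So (x, y) = (10, -32) is a solution.

x = 10, y = -32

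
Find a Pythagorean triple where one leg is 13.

We need the other leg and hypotenuse such that 13² + x² = c².
Take x = 84, c = 85: 13² + 84² = 169 + 7056 = 7225 = 85² ✓
Triple: (13, 84, 85)

(13, 84, 85)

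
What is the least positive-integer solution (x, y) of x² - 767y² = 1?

We seek the smallest positive integers (x, y) with x² - 767y² = 1, i.e., x² = 767y² + 1.
Try successive y values:
y = 1: x² = 767·1² + 1 = 768, not a perfect square
y = 2: x² = 767·2² + 1 = 3069, not a perfect square
y = 3: x² = 767·3² + 1 = 6904, not a perfect square
... continuing the search (or via continued fractions) ...
y = 1127: x² = 767·1127² + 1 = 974188944, x = 31212 ✓

Verify: 31212² - 767·1127² = 974188944 - 974188943 = 1 ✓

x = 31212, y = 1127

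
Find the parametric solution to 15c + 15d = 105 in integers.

Step 1: Compute gcd(15, 15) = 15.
Since 15 divides 105, solutions exist.

Step 2: Find a particular solution using extended Euclidean algorithm.
We get c₀ = 0, d₀ = 7.
Check: 15*0 + 15*7 = 105 = 105 ✓

Step 3: Write the general solution.
c = 0 + (15/15)t = 0 + 1t
d = 7 - (15/15)t = 7 - 1t
for any integer t.

c = 0 + 1t, d = 7 - 1t for integer t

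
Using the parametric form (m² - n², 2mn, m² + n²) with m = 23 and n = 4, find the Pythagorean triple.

a = m² - n² = 529 - 16 = 513
b = 2mn = 2·23·4 = 184
c = m² + n² = 529 + 16 = 545
Verify: 513² + 184² = 263169 + 33856 = 297025 = 545² ✓

(513, 184, 545)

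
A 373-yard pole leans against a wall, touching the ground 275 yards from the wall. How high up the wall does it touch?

The ladder, wall, and ground form a right triangle with hypotenuse 373 and one leg 275.
By the Pythagorean theorem: h² = 373² - 275² = 139129 - 75625 = 63504
h = √63504 = 252 yards

252 yards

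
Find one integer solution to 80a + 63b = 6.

Step 1: Check solvability.
gcd(80, 63) = 1
Since 1 divides 6, solutions exist.

Step 2: Apply extended Euclidean algorithm to find gcd.
We find integers such that 80*x0 + 63*y0 = 1

Step 3: Scale the particular solution.
Multiply by 6/1 = 6:
a = 156, b = -198

Step 4: Verify.
80*(156) + 63*(-198) = 6 = 6 ✓

a = 156, b = -198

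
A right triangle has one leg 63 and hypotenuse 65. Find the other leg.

b² = c² - a² = 4225 - 3969 = 256
b = 16

16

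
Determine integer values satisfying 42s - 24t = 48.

Step 1: Check solvability.
gcd(42, 24) = 6
Since 6 divides 48, solutions exist.

Step 2: Apply extended Euclidean algorithm to find gcd.
We find integers such that 42*x0 + 24*y0 = 6

Step 3: Scale the particular solution.
Multiply by 48/6 = 8:
s = -8, t = -16

Step 4: Verify.
42*(-8) - 24*(-16) = 48 = 48 ✓

s = -8, t = -16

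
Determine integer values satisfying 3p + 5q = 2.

Step 1: Check solvability.
gcd(3, 5) = 1
Since 1 divides 2, solutions exist.

Step 2: Apply extended Euclidean algorithm to find gcd.
We find integers such that 3*x0 + 5*y0 = 1

Step 3: Scale the particular solution.
Multiply by 2/1 = 2:
p = 4, q = -2

Step 4: Verify.
3*(4) + 5*(-2) = 2 = 2 ✓

p = 4, q = -2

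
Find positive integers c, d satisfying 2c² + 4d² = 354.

Try small values of c and check whether (354 - 2c²)/4 is a perfect square.
c = 7: 2·7² = 98, so 4d² = 354 - 98 = 256, giving d² = 64, d = 8.
Check: 2·7² + 4·8² = 98 + 256 = 354 ✓

c = 7, d = 8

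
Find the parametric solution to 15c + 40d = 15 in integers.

Step 1: Compute gcd(15, 40) = 5.
Since 5 divides 15, solutions exist.

Step 2: Find a particular solution using extended Euclidean algorithm.
We get c₀ = 9, d₀ = -3.
Check: 15*9 + 40*-3 = 15 = 15 ✓

Step 3: Write the general solution.
c = 9 + (40/5)t = 9 + 8t
d = -3 - (15/5)t = -3 - 3t
for any integer t.

c = 9 + 8t, d = -3 - 3t for integer t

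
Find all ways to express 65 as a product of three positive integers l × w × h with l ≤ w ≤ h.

Iterate l from 1 to ⌊65^(1/3)⌋. For each l dividing 65, iterate w ≥ l with w dividing 65/l, and set h = 65/(l·w).
Triples found (2): (1×1×65), (1×5×13)

(1×1×65), (1×5×13)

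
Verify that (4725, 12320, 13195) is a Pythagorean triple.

Compute a² + b² = 4725² + 12320² = 22325625 + 151782400 = 174108025
Compute c² = 13195² = 174108025
Since 174108025 = 174108025, confirmed.

Yes, it is a Pythagorean triple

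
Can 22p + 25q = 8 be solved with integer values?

Step 1: Compute gcd(22, 25).
gcd(22, 25) = 1

Step 2: Check divisibility.
Does 1 divide 8? 8 = 1 x 8, so yes.

By the theorem on linear Diophantine equations, 22p + 25q = 8 has integer solutions if and only if gcd(22, 25) divides 8. Since 1 | 8, solutions exist.

Yes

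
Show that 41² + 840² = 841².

Compute a² + b² = 41² + 840² = 1681 + 705600 = 707281
Compute c² = 841² = 707281
Since 707281 = 707281, confirmed.

Yes, it is a Pythagorean triple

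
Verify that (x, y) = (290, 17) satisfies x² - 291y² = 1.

Compute x² = 290² = 84100
Compute 291y² = 291·17² = 291·289 = 84099
x² - 291y² = 84100 - 84099 = 1
Since this equals 1, (290, 17) is a solution.

Yes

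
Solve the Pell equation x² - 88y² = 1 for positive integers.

We seek the smallest positive integers (x, y) with x² - 88y² = 1, i.e., x² = 88y² + 1.
Try successive y values:
y = 1: x² = 88·1² + 1 = 89, not a perfect square
y = 2: x² = 88·2² + 1 = 353, not a perfect square
y = 3: x² = 88·3² + 1 = 793, not a perfect square
... continuing the search (or via continued fractions) ...
y = 21: x² = 88·21² + 1 = 38809, x = 197 ✓

Verify: 197² - 88·21² = 38809 - 38808 = 1 ✓

x = 197, y = 21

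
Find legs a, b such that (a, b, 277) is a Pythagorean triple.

We need a² + b² = 277² = 76729.
Trying: 115² + 252² = 13225 + 63504 = 76729 ✓

(115, 252, 277)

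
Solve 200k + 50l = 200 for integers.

Step 1: Check solvability.
gcd(200, 50) = 50
Since 50 divides 200, solutions exist.

Step 2: Apply extended Euclidean algorithm to find gcd.
We find integers such that 200*x0 + 50*y0 = 50

Step 3: Scale the particular solution.
Multiply by 200/50 = 4:
k = 0, l = 4

Step 4: Verify.
200*(0) + 50*(4) = 200 = 200 ✓

k = 0, l = 4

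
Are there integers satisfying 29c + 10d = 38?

Step 1: Compute gcd(29, 10).
gcd(29, 10) = 1

Step 2: Check divisibility.
Does 1 divide 38? 38 = 1 x 38, so yes.

By the theorem on linear Diophantine equations, 29c + 10d = 38 has integer solutions if and only if gcd(29, 10) divides 38. Since 1 | 38, solutions exist.

Yes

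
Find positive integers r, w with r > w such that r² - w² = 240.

Factor: r² - w² = (r+w)(r-w) = 240.
We need two factors of 240 with the same parity.
Use r+w = 120 and r-w = 2 (product 120·2 = 240).
Adding: 2r = 122, so r = 61.
Subtracting: 2w = 118, so w = 59.
Check: 61² - 59² = 3721 - 3481 = 240 ✓

r = 61, w = 59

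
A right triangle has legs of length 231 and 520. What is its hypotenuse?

c² = a² + b² = 231² + 520² = 53361 + 270400 = 323761
c = 569

569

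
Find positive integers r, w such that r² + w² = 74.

Search for r with 74 - r² a perfect square.
r = 5: 74 - 5² = 74 - 25 = 49 = 7² ✓
So r = 5, w = 7.

r = 5, w = 7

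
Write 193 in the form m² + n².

We need to find integers m, n > 0 such that m² + n² = 193.
Trying m = 7: n² = 193 - 7² = 193 - 49 = 144
n = 12
Check: 7² + 12² = 49 + 144 = 193 ✓

193 = 7² + 12²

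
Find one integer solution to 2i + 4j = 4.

Step 1: Check solvability.
gcd(2, 4) = 2
Since 2 divides 4, solutions exist.

Step 2: Apply extended Euclidean algorithm to find gcd.
We find integers such that 2*x0 + 4*y0 = 2

Step 3: Scale the particular solution.
Multiply by 4/2 = 2:
i = 2, j = 0

Step 4: Verify.
2*(2) + 4*(0) = 4 = 4 ✓

i = 2, j = 0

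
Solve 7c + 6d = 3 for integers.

Step 1: Check solvability.
gcd(7, 6) = 1
Since 1 divides 3, solutions exist.

Step 2: Apply extended Euclidean algorithm to find gcd.
We find integers such that 7*x0 + 6*y0 = 1

Step 3: Scale the particular solution.
Multiply by 3/1 = 3:
c = 3, d = -3

Step 4: Verify.
7*(3) + 6*(-3) = 3 = 3 ✓

c = 3, d = -3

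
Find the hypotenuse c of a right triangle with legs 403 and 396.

c² = a² + b² = 403² + 396² = 162409 + 156816 = 319225
c = 565

565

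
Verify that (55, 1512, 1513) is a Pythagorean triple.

Compute a² + b² = 55² + 1512² = 3025 + 2286144 = 2289169
Compute c² = 1513² = 2289169
Since 2289169 = 2289169, confirmed.

Yes, it is a Pythagorean triple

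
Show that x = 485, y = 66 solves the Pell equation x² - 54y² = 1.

Compute x² = 485² = 235225
Compute 54y² = 54·66² = 54·4356 = 235224
x² - 54y² = 235225 - 235224 = 1
Since this equals 1, (485, 66) is a solution.

Yes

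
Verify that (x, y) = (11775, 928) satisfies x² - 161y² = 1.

Compute x² = 11775² = 138650625
Compute 161y² = 161·928² = 161·861184 = 138650624
x² - 161y² = 138650625 - 138650624 = 1
Since this equals 1, (11775, 928) is a solution.

Yes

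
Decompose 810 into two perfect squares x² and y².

We need to find integers x, y > 0 such that x² + y² = 810.
Trying x = 9: y² = 810 - 9² = 810 - 81 = 729
y = 27
Check: 9² + 27² = 81 + 729 = 810 ✓

810 = 9² + 27²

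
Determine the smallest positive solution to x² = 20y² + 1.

We seek the smallest positive integers (x, y) with x² - 20y² = 1, i.e., x² = 20y² + 1.
Try successive y values:
y = 1: x² = 20·1² + 1 = 21, not a perfect square
y = 2: x² = 20·2² + 1 = 81, x = 9 ✓

Verify: 9² - 20·2² = 81 - 80 = 1 ✓

x = 9, y = 2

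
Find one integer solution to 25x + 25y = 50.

Step 1: Check solvability.
gcd(25, 25) = 25
Since 25 divides 50, solutions exist.

Step 2: Apply extended Euclidean algorithm to find gcd.
We find integers such that 25*x0 + 25*y0 = 25

Step 3: Scale the particular solution.
Multiply by 50/25 = 2:
x = 0, y = 2

Step 4: Verify.
25*(0) + 25*(2) = 50 = 50 ✓

x = 0, y = 2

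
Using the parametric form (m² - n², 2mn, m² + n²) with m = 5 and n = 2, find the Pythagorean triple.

a = m² - n² = 25 - 4 = 21
b = 2mn = 2·5·2 = 20
c = m² + n² = 25 + 4 = 29
Verify: 21² + 20² = 441 + 400 = 841 = 29² ✓

(21, 20, 29)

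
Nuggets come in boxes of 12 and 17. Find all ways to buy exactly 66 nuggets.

We need non-negative integers (x, y) with 12x + 17y = 66.
For each x in 0..5, check if 66 - 12x is a non-negative multiple of 17.
No x yields an integer y ≥ 0.

No solution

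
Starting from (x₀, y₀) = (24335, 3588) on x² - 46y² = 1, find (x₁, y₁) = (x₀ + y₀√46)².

Solutions to x² - Dy² = 1 are generated by powers of (x₀ + y₀√D).
The next solution satisfies x₁ + y₁√46 = (x₀ + y₀√46)², giving:
x₁ = x₀² + 46y₀² = 24335² + 46·3588² = 592192225 + 592192224 = 1184384449
y₁ = 2x₀y₀ = 2·24335·3588 = 174627960

Verify: 1184384449² - 46·174627960² = 1402766523033033601 - 1402766523033033600 = 1 ✓

x = 1184384449, y = 174627960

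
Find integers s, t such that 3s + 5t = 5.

Step 1: Check solvability.
gcd(3, 5) = 1
Since 1 divides 5, solutions exist.

Step 2: Apply extended Euclidean algorithm to find gcd.
We find integers such that 3*x0 + 5*y0 = 1

Step 3: Scale the particular solution.
Multiply by 5/1 = 5:
s = 10, t = -5

Step 4: Verify.
3*(10) + 5*(-5) = 5 = 5 ✓

s = 10, t = -5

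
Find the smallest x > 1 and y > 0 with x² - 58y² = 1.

We seek the smallest positive integers (x, y) with x² - 58y² = 1, i.e., x² = 58y² + 1.
Try successive y values:
y = 1: x² = 58·1² + 1 = 59, not a perfect square
y = 2: x² = 58·2² + 1 = 233, not a perfect square
y = 3: x² = 58·3² + 1 = 523, not a perfect square
... continuing the search (or via continued fractions) ...
y = 2574: x² = 58·2574² + 1 = 384277609, x = 19603 ✓

Verify: 19603² - 58·2574² = 384277609 - 384277608 = 1 ✓

x = 19603, y = 2574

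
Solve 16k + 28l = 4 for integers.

Step 1: Check solvability.
gcd(16, 28) = 4
Since 4 divides 4, solutions exist.

Step 2: Apply extended Euclidean algorithm to find gcd.
We find integers such that 16*x0 + 28*y0 = 4

Step 3: Scale the particular solution.
Multiply by 4/4 = 1:
k = 2, l = -1

Step 4: Verify.
16*(2) + 28*(-1) = 4 = 4 ✓

k = 2, l = -1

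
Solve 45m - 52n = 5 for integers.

Step 1: Check solvability.
gcd(45, 52) = 1
Since 1 divides 5, solutions exist.

Step 2: Apply extended Euclidean algorithm to find gcd.
We find integers such that 45*x0 + 52*y0 = 1

Step 3: Scale the particular solution.
Multiply by 5/1 = 5:
m = -75, n = -65

Step 4: Verify.
45*(-75) - 52*(-65) = 5 = 5 ✓

m = -75, n = -65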